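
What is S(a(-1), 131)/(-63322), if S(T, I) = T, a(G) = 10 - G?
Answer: -11/63322 ≈ -0.00017372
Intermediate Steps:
S(a(-1), 131)/(-63322) = (10 - 1*(-1))/(-63322) = (10 + 1)*(-1/63322) = 11*(-1/63322) = -11/63322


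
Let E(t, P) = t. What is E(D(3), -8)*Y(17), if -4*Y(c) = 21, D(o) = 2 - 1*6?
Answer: 21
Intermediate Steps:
D(o) = -4 (D(o) = 2 - 6 = -4)
Y(c) = -21/4 (Y(c) = -1/4*21 = -21/4)
E(D(3), -8)*Y(17) = -4*(-21/4) = 21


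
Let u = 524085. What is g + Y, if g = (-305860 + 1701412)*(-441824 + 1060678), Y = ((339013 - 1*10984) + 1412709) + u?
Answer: 863645202231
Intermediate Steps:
Y = 2264823 (Y = ((339013 - 1*10984) + 1412709) + 524085 = ((339013 - 10984) + 1412709) + 524085 = (328029 + 1412709) + 524085 = 1740738 + 524085 = 2264823)
g = 863642937408 (g = 1395552*618854 = 863642937408)
g + Y = 863642937408 + 2264823 = 863645202231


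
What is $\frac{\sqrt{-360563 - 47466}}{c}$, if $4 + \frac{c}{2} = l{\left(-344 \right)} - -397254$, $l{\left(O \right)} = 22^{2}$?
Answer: $\frac{i \sqrt{408029}}{795468} \approx 0.00080301 i$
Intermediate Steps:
$l{\left(O \right)} = 484$
$c = 795468$ ($c = -8 + 2 \left(484 - -397254\right) = -8 + 2 \left(484 + 397254\right) = -8 + 2 \cdot 397738 = -8 + 795476 = 795468$)
$\frac{\sqrt{-360563 - 47466}}{c} = \frac{\sqrt{-360563 - 47466}}{795468} = \sqrt{-408029} \cdot \frac{1}{795468} = i \sqrt{408029} \cdot \frac{1}{795468} = \frac{i \sqrt{408029}}{795468}$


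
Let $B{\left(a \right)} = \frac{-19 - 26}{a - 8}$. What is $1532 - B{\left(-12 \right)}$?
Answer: $\frac{6119}{4} \approx 1529.8$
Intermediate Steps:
$B{\left(a \right)} = - \frac{45}{-8 + a}$
$1532 - B{\left(-12 \right)} = 1532 - - \frac{45}{-8 - 12} = 1532 - - \frac{45}{-20} = 1532 - \left(-45\right) \left(- \frac{1}{20}\right) = 1532 - \frac{9}{4} = \frac{6119}{4}$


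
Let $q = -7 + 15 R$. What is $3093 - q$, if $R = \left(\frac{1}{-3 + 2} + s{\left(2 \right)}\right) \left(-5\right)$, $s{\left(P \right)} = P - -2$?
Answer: $3325$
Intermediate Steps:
$s{\left(P \right)} = 2 + P$ ($s{\left(P \right)} = P + 2 = 2 + P$)
$R = -15$ ($R = \left(\frac{1}{-3 + 2} + \left(2 + 2\right)\right) \left(-5\right) = \left(\frac{1}{-1} + 4\right) \left(-5\right) = \left(-1 + 4\right) \left(-5\right) = 3 \left(-5\right) = -15$)
$q = -232$ ($q = -7 + 15 \left(-15\right) = -7 - 225 = -232$)
$3093 - q = 3093 - -232 = 3093 + 232 = 3325$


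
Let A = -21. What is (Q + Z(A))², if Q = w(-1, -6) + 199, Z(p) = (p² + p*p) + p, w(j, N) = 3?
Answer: 1129969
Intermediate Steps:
Z(p) = p + 2*p² (Z(p) = (p² + p²) + p = 2*p² + p = p + 2*p²)
Q = 202 (Q = 3 + 199 = 202)
(Q + Z(A))² = (202 - 21*(1 + 2*(-21)))² = (202 - 21*(1 - 42))² = (202 - 21*(-41))² = (202 + 861)² = 1063² = 1129969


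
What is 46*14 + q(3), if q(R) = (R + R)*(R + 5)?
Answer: 692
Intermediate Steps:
q(R) = 2*R*(5 + R) (q(R) = (2*R)*(5 + R) = 2*R*(5 + R))
46*14 + q(3) = 46*14 + 2*3*(5 + 3) = 644 + 2*3*8 = 644 + 48 = 692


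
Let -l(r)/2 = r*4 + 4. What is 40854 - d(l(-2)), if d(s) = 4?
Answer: 40850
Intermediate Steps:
l(r) = -8 - 8*r (l(r) = -2*(r*4 + 4) = -2*(4*r + 4) = -2*(4 + 4*r) = -8 - 8*r)
40854 - d(l(-2)) = 40854 - 1*4 = 40854 - 4 = 40850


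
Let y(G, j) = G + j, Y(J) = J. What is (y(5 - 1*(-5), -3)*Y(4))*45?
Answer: 1260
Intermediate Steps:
(y(5 - 1*(-5), -3)*Y(4))*45 = (((5 - 1*(-5)) - 3)*4)*45 = (((5 + 5) - 3)*4)*45 = ((10 - 3)*4)*45 = (7*4)*45 = 28*45 = 1260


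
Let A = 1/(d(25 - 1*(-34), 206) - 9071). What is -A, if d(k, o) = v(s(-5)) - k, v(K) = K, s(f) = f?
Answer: 1/9135 ≈ 0.00010947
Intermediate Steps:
d(k, o) = -5 - k
A = -1/9135 (A = 1/((-5 - (25 - 1*(-34))) - 9071) = 1/((-5 - (25 + 34)) - 9071) = 1/((-5 - 1*59) - 9071) = 1/((-5 - 59) - 9071) = 1/(-64 - 9071) = 1/(-9135) = -1/9135 ≈ -0.00010947)
-A = -1*(-1/9135) = 1/9135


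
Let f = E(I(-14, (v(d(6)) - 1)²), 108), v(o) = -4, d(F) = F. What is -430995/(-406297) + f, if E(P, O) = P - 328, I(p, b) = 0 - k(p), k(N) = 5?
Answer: -134865906/406297 ≈ -331.94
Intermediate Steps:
I(p, b) = -5 (I(p, b) = 0 - 1*5 = 0 - 5 = -5)
E(P, O) = -328 + P
f = -333 (f = -328 - 5 = -333)
-430995/(-406297) + f = -430995/(-406297) - 333 = -430995*(-1/406297) - 333 = 430995/406297 - 333 = -134865906/406297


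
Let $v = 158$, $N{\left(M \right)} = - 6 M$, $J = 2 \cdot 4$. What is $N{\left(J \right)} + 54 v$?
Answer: $8484$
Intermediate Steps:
$J = 8$
$N{\left(J \right)} + 54 v = \left(-6\right) 8 + 54 \cdot 158 = -48 + 8532 = 8484$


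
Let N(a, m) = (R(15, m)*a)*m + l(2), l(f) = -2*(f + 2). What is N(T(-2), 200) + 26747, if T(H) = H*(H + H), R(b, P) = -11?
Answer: 9139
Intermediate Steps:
l(f) = -4 - 2*f (l(f) = -2*(2 + f) = -4 - 2*f)
T(H) = 2*H**2 (T(H) = H*(2*H) = 2*H**2)
N(a, m) = -8 - 11*a*m (N(a, m) = (-11*a)*m + (-4 - 2*2) = -11*a*m + (-4 - 4) = -11*a*m - 8 = -8 - 11*a*m)
N(T(-2), 200) + 26747 = (-8 - 11*2*(-2)**2*200) + 26747 = (-8 - 11*2*4*200) + 26747 = (-8 - 11*8*200) + 26747 = (-8 - 17600) + 26747 = -17608 + 26747 = 9139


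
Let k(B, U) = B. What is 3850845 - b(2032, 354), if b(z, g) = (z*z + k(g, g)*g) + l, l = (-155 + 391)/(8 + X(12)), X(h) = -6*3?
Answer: -2017357/5 ≈ -4.0347e+5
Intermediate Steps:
X(h) = -18
l = -118/5 (l = (-155 + 391)/(8 - 18) = 236/(-10) = 236*(-1/10) = -118/5 ≈ -23.600)
b(z, g) = -118/5 + g**2 + z**2 (b(z, g) = (z*z + g*g) - 118/5 = (z**2 + g**2) - 118/5 = (g**2 + z**2) - 118/5 = -118/5 + g**2 + z**2)
3850845 - b(2032, 354) = 3850845 - (-118/5 + 354**2 + 2032**2) = 3850845 - (-118/5 + 125316 + 4129024) = 3850845 - 1*21271582/5 = 3850845 - 21271582/5 = -2017357/5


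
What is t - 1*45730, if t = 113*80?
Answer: -36690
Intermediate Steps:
t = 9040
t - 1*45730 = 9040 - 1*45730 = 9040 - 45730 = -36690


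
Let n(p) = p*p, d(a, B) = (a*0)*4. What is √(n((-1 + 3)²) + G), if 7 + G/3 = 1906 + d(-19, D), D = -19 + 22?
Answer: √5713 ≈ 75.584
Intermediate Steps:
D = 3
d(a, B) = 0 (d(a, B) = 0*4 = 0)
n(p) = p²
G = 5697 (G = -21 + 3*(1906 + 0) = -21 + 3*1906 = -21 + 5718 = 5697)
√(n((-1 + 3)²) + G) = √(((-1 + 3)²)² + 5697) = √((2²)² + 5697) = √(4² + 5697) = √(16 + 5697) = √5713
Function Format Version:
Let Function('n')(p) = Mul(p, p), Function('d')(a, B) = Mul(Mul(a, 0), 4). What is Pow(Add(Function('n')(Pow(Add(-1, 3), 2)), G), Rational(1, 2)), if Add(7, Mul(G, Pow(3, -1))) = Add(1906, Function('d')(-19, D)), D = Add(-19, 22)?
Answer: Pow(5713, Rational(1, 2)) ≈ 75.584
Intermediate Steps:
D = 3
Function('d')(a, B) = 0 (Function('d')(a, B) = Mul(0, 4) = 0)
Function('n')(p) = Pow(p, 2)
G = 5697 (G = Add(-21, Mul(3, Add(1906, 0))) = Add(-21, Mul(3, 1906)) = Add(-21, 5718) = 5697)
Pow(Add(Function('n')(Pow(Add(-1, 3), 2)), G), Rational(1, 2)) = Pow(Add(Pow(Pow(Add(-1, 3), 2), 2), 5697), Rational(1, 2)) = Pow(Add(Pow(Pow(2, 2), 2), 5697), Rational(1, 2)) = Pow(Add(Pow(4, 2), 5697), Rational(1, 2)) = Pow(Add(16, 5697), Rational(1, 2)) = Pow(5713, Rational(1, 2))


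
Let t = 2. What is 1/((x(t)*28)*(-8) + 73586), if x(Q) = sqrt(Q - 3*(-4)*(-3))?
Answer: 36793/2708302690 + 56*I*sqrt(34)/1354151345 ≈ 1.3585e-5 + 2.4114e-7*I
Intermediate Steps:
x(Q) = sqrt(-36 + Q) (x(Q) = sqrt(Q + 12*(-3)) = sqrt(Q - 36) = sqrt(-36 + Q))
1/((x(t)*28)*(-8) + 73586) = 1/((sqrt(-36 + 2)*28)*(-8) + 73586) = 1/((sqrt(-34)*28)*(-8) + 73586) = 1/(((I*sqrt(34))*28)*(-8) + 73586) = 1/((28*I*sqrt(34))*(-8) + 73586) = 1/(-224*I*sqrt(34) + 73586) = 1/(73586 - 224*I*sqrt(34))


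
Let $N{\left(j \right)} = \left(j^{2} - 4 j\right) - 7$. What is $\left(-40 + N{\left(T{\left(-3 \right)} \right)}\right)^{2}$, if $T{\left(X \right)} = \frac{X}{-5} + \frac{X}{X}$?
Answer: $\frac{1615441}{625} \approx 2584.7$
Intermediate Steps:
$T{\left(X \right)} = 1 - \frac{X}{5}$ ($T{\left(X \right)} = X \left(- \frac{1}{5}\right) + 1 = - \frac{X}{5} + 1 = 1 - \frac{X}{5}$)
$N{\left(j \right)} = -7 + j^{2} - 4 j$
$\left(-40 + N{\left(T{\left(-3 \right)} \right)}\right)^{2} = \left(-40 - \left(7 - \left(1 - - \frac{3}{5}\right)^{2} + 4 \left(1 - - \frac{3}{5}\right)\right)\right)^{2} = \left(-40 - \left(7 - \left(1 + \frac{3}{5}\right)^{2} + 4 \left(1 + \frac{3}{5}\right)\right)\right)^{2} = \left(-40 - \left(\frac{67}{5} - \frac{64}{25}\right)\right)^{2} = \left(-40 - \frac{271}{25}\right)^{2} = \left(- \frac{1271}{25}\right)^{2} = \frac{1615441}{625}$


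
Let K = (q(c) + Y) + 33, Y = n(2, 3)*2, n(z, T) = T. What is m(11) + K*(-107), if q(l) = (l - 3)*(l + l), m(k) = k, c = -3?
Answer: -8014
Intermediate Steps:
q(l) = 2*l*(-3 + l) (q(l) = (-3 + l)*(2*l) = 2*l*(-3 + l))
Y = 6 (Y = 3*2 = 6)
K = 75 (K = (2*(-3)*(-3 - 3) + 6) + 33 = (2*(-3)*(-6) + 6) + 33 = (36 + 6) + 33 = 42 + 33 = 75)
m(11) + K*(-107) = 11 + 75*(-107) = 11 - 8025 = -8014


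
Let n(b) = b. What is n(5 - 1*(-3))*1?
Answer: 8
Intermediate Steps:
n(5 - 1*(-3))*1 = (5 - 1*(-3))*1 = (5 + 3)*1 = 8*1 = 8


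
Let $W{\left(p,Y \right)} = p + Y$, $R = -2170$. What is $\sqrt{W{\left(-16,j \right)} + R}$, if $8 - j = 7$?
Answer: $i \sqrt{2185} \approx 46.744 i$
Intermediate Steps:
$j = 1$ ($j = 8 - 7 = 1$)
$W{\left(p,Y \right)} = Y + p$
$\sqrt{W{\left(-16,j \right)} + R} = \sqrt{\left(1 - 16\right) - 2170} = \sqrt{-15 - 2170} = \sqrt{-2185} = i \sqrt{2185}$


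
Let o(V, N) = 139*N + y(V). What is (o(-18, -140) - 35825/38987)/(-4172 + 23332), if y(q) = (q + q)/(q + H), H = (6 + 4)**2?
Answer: -31108338411/30626627720 ≈ -1.0157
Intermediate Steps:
H = 100 (H = 10**2 = 100)
y(q) = 2*q/(100 + q) (y(q) = (q + q)/(q + 100) = (2*q)/(100 + q) = 2*q/(100 + q))
o(V, N) = 139*N + 2*V/(100 + V)
(o(-18, -140) - 35825/38987)/(-4172 + 23332) = ((2*(-18) + 139*(-140)*(100 - 18))/(100 - 18) - 35825/38987)/(-4172 + 23332) = ((-36 + 139*(-140)*82)/82 - 35825*1/38987)/19160 = ((-36 - 1595720)/82 - 35825/38987)*(1/19160) = ((1/82)*(-1595756) - 35825/38987)*(1/19160) = (-797878/41 - 35825/38987)*(1/19160) = -31108338411/1598467*1/19160 = -31108338411/30626627720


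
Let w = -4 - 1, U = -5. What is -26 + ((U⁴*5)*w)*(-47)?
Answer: 734349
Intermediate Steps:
w = -5
-26 + ((U⁴*5)*w)*(-47) = -26 + (((-5)⁴*5)*(-5))*(-47) = -26 + ((625*5)*(-5))*(-47) = -26 + (3125*(-5))*(-47) = -26 - 15625*(-47) = -26 + 734375 = 734349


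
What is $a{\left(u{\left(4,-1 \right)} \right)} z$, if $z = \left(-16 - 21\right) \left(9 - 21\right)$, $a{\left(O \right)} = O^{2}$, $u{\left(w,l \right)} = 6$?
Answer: $15984$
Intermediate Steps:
$z = 444$ ($z = \left(-37\right) \left(-12\right) = 444$)
$a{\left(u{\left(4,-1 \right)} \right)} z = 6^{2} \cdot 444 = 36 \cdot 444 = 15984$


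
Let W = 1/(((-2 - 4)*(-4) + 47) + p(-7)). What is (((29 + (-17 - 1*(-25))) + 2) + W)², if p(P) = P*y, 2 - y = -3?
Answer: 1974025/1296 ≈ 1523.2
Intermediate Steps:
y = 5 (y = 2 - 1*(-3) = 2 + 3 = 5)
p(P) = 5*P (p(P) = P*5 = 5*P)
W = 1/36 (W = 1/(((-2 - 4)*(-4) + 47) + 5*(-7)) = 1/((-6*(-4) + 47) - 35) = 1/((24 + 47) - 35) = 1/(71 - 35) = 1/36 ≈ 0.027778)
(((29 + (-17 - 1*(-25))) + 2) + W)² = (((29 + (-17 - 1*(-25))) + 2) + 1/36)² = (((29 + (-17 + 25)) + 2) + 1/36)² = (((29 + 8) + 2) + 1/36)² = ((37 + 2) + 1/36)² = (39 + 1/36)² = (1405/36)² = 1974025/1296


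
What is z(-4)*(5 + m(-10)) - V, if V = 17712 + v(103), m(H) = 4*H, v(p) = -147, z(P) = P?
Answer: -17425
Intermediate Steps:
V = 17565 (V = 17712 - 147 = 17565)
z(-4)*(5 + m(-10)) - V = -4*(5 + 4*(-10)) - 1*17565 = -4*(5 - 40) - 17565 = -4*(-35) - 17565 = 140 - 17565 = -17425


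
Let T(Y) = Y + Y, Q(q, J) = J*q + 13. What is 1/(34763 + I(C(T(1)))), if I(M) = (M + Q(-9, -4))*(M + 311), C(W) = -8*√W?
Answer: 557/27738090 + 16*√2/13869045 ≈ 2.1712e-5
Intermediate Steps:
Q(q, J) = 13 + J*q
T(Y) = 2*Y
I(M) = (49 + M)*(311 + M) (I(M) = (M + (13 - 4*(-9)))*(M + 311) = (M + (13 + 36))*(311 + M) = (M + 49)*(311 + M) = (49 + M)*(311 + M))
1/(34763 + I(C(T(1)))) = 1/(34763 + (15239 + (-8*√2)² + 360*(-8*√2))) = 1/(34763 + (15239 + 128 - 2880*√2)) = 1/(34763 + (15367 - 2880*√2)) = 1/(50130 - 2880*√2)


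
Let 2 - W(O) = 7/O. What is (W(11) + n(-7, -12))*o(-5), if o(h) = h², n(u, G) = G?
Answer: -2925/11 ≈ -265.91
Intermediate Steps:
W(O) = 2 - 7/O
(W(11) + n(-7, -12))*o(-5) = ((2 - 7/11) - 12)*(-5)² = ((2 - 7*1/11) - 12)*25 = ((2 - 7/11) - 12)*25 = (15/11 - 12)*25 = -117/11*25 = -2925/11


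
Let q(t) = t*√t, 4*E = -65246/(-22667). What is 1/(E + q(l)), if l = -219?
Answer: 4096762/59796153021253 + 1246766124*I*√219/59796153021253 ≈ 6.8512e-8 + 0.00030856*I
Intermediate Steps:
E = 1717/2386 (E = (-65246/(-22667))/4 = (-65246*(-1/22667))/4 = (¼)*(3434/1193) = 1717/2386 ≈ 0.71961)
q(t) = t^(3/2)
1/(E + q(l)) = 1/(1717/2386 + (-219)^(3/2)) = 1/(1717/2386 - 219*I*√219)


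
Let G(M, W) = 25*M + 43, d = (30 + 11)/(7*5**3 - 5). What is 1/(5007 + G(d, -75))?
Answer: 174/878905 ≈ 0.00019797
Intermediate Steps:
d = 41/870 (d = 41/(7*125 - 5) = 41/(875 - 5) = 41/870 ≈ 0.047126)
G(M, W) = 43 + 25*M
1/(5007 + G(d, -75)) = 1/(5007 + (43 + 25*(41/870))) = 1/(5007 + (43 + 205/174)) = 1/(5007 + 7687/174) = 1/(878905/174) = 174/878905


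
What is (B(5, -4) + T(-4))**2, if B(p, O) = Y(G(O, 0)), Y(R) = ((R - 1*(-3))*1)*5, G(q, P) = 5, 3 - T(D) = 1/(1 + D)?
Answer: 16900/9 ≈ 1877.8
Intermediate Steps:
T(D) = 3 - 1/(1 + D)
Y(R) = 15 + 5*R (Y(R) = ((R + 3)*1)*5 = ((3 + R)*1)*5 = (3 + R)*5 = 15 + 5*R)
B(p, O) = 40 (B(p, O) = 15 + 5*5 = 15 + 25 = 40)
(B(5, -4) + T(-4))**2 = (40 + (2 + 3*(-4))/(1 - 4))**2 = (40 + (2 - 12)/(-3))**2 = (40 - 1/3*(-10))**2 = (40 + 10/3)**2 = (130/3)**2 = 16900/9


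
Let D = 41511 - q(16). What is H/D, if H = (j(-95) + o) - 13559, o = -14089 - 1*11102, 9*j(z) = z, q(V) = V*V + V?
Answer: -348845/371151 ≈ -0.93990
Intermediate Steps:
q(V) = V + V² (q(V) = V² + V = V + V²)
j(z) = z/9
D = 41239 (D = 41511 - 16*(1 + 16) = 41511 - 16*17 = 41511 - 1*272 = 41511 - 272 = 41239)
o = -25191 (o = -14089 - 11102 = -25191)
H = -348845/9 (H = ((⅑)*(-95) - 25191) - 13559 = (-95/9 - 25191) - 13559 = -226814/9 - 13559 = -348845/9 ≈ -38761.)
H/D = -348845/9/41239 = -348845/9*1/41239 = -348845/371151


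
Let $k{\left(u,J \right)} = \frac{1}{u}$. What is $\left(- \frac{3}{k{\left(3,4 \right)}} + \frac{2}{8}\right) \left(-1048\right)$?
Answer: $9170$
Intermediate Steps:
$\left(- \frac{3}{k{\left(3,4 \right)}} + \frac{2}{8}\right) \left(-1048\right) = \left(- \frac{3}{\frac{1}{3}} + \frac{2}{8}\right) \left(-1048\right) = \left(- 3 \frac{1}{\frac{1}{3}} + 2 \cdot \frac{1}{8}\right) \left(-1048\right) = \left(\left(-3\right) 3 + \frac{1}{4}\right) \left(-1048\right) = \left(-9 + \frac{1}{4}\right) \left(-1048\right) = \left(- \frac{35}{4}\right) \left(-1048\right) = 9170$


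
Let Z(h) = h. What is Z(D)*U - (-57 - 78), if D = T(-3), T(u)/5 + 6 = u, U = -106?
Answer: 4905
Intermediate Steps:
T(u) = -30 + 5*u
D = -45 (D = -30 + 5*(-3) = -30 - 15 = -45)
Z(D)*U - (-57 - 78) = -45*(-106) - (-57 - 78) = 4770 - 1*(-135) = 4770 + 135 = 4905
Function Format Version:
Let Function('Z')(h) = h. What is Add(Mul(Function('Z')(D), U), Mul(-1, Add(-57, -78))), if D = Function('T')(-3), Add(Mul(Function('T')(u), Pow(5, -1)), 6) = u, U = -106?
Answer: 4905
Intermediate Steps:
Function('T')(u) = Add(-30, Mul(5, u))
D = -45 (D = Add(-30, Mul(5, -3)) = Add(-30, -15) = -45)
Add(Mul(Function('Z')(D), U), Mul(-1, Add(-57, -78))) = Add(Mul(-45, -106), Mul(-1, Add(-57, -78))) = Add(4770, Mul(-1, -135)) = Add(4770, 135) = 4905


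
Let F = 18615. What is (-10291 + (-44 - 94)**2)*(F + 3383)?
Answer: 192548494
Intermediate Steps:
(-10291 + (-44 - 94)**2)*(F + 3383) = (-10291 + (-44 - 94)**2)*(18615 + 3383) = (-10291 + (-138)**2)*21998 = (-10291 + 19044)*21998 = 8753*21998 = 192548494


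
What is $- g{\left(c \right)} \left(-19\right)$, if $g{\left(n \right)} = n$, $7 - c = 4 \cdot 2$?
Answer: $-19$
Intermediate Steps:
$c = -1$ ($c = 7 - 4 \cdot 2 = 7 - 8 = -1$)
$- g{\left(c \right)} \left(-19\right) = \left(-1\right) \left(-1\right) \left(-19\right) = 1 \left(-19\right) = -19$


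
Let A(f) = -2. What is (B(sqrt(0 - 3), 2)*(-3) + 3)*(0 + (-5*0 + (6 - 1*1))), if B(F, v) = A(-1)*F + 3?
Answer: -30 + 30*I*sqrt(3) ≈ -30.0 + 51.962*I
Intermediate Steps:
B(F, v) = 3 - 2*F (B(F, v) = -2*F + 3 = 3 - 2*F)
(B(sqrt(0 - 3), 2)*(-3) + 3)*(0 + (-5*0 + (6 - 1*1))) = ((3 - 2*sqrt(0 - 3))*(-3) + 3)*(0 + (-5*0 + (6 - 1*1))) = ((3 - 2*I*sqrt(3))*(-3) + 3)*(0 + (0 + (6 - 1))) = ((3 - 2*I*sqrt(3))*(-3) + 3)*(0 + (0 + 5)) = ((3 - 2*I*sqrt(3))*(-3) + 3)*(0 + 5) = ((-9 + 6*I*sqrt(3)) + 3)*5 = (-6 + 6*I*sqrt(3))*5 = -30 + 30*I*sqrt(3)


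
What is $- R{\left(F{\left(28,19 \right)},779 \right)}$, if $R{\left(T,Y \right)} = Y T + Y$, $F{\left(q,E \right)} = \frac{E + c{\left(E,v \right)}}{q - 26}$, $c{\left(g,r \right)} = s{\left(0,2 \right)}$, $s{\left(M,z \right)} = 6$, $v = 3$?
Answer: $- \frac{21033}{2} \approx -10517.0$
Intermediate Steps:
$c{\left(g,r \right)} = 6$
$F{\left(q,E \right)} = \frac{6 + E}{-26 + q}$ ($F{\left(q,E \right)} = \frac{E + 6}{q - 26} = \frac{6 + E}{-26 + q}$)
$R{\left(T,Y \right)} = Y + T Y$ ($R{\left(T,Y \right)} = T Y + Y = Y + T Y$)
$- R{\left(F{\left(28,19 \right)},779 \right)} = - 779 \left(1 + \frac{6 + 19}{-26 + 28}\right) = - 779 \left(1 + \frac{1}{2} \cdot 25\right) = - 779 \left(1 + \frac{25}{2}\right) = - \frac{779 \cdot 27}{2} = \left(-1\right) \frac{21033}{2} = - \frac{21033}{2}$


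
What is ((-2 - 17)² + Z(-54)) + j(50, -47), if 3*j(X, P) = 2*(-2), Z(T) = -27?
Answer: 998/3 ≈ 332.67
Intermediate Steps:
j(X, P) = -4/3 (j(X, P) = (2*(-2))/3 = (⅓)*(-4) = -4/3)
((-2 - 17)² + Z(-54)) + j(50, -47) = ((-2 - 17)² - 27) - 4/3 = ((-19)² - 27) - 4/3 = (361 - 27) - 4/3 = 334 - 4/3 = 998/3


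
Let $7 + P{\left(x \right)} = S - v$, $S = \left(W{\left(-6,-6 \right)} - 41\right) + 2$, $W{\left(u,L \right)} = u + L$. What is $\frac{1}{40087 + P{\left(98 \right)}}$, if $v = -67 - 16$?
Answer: $\frac{1}{40112} \approx 2.493 \cdot 10^{-5}$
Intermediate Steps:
$v = -83$
$W{\left(u,L \right)} = L + u$
$S = -51$ ($S = \left(\left(-6 - 6\right) - 41\right) + 2 = \left(-12 - 41\right) + 2 = -53 + 2 = -51$)
$P{\left(x \right)} = 25$ ($P{\left(x \right)} = -7 - -32 = -7 + \left(-51 + 83\right) = -7 + 32 = 25$)
$\frac{1}{40087 + P{\left(98 \right)}} = \frac{1}{40087 + 25} = \frac{1}{40112}$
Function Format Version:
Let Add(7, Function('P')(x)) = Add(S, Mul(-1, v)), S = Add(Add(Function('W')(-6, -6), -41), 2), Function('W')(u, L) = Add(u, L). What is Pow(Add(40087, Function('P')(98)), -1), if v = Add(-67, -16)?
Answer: Rational(1, 40112) ≈ 2.4930e-5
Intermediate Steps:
v = -83
Function('W')(u, L) = Add(L, u)
S = -51 (S = Add(Add(Add(-6, -6), -41), 2) = Add(Add(-12, -41), 2) = Add(-53, 2) = -51)
Function('P')(x) = 25 (Function('P')(x) = Add(-7, Add(-51, Mul(-1, -83))) = Add(-7, Add(-51, 83)) = Add(-7, 32) = 25)
Pow(Add(40087, Function('P')(98)), -1) = Pow(Add(40087, 25), -1) = Pow(40112, -1) = Rational(1, 40112)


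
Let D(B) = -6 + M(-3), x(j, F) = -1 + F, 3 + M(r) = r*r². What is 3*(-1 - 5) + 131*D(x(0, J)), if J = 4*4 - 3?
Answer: -4734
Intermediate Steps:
M(r) = -3 + r³ (M(r) = -3 + r*r² = -3 + r³)
J = 13 (J = 16 - 3 = 13)
D(B) = -36 (D(B) = -6 + (-3 + (-3)³) = -6 + (-3 - 27) = -6 - 30 = -36)
3*(-1 - 5) + 131*D(x(0, J)) = 3*(-1 - 5) + 131*(-36) = 3*(-6) - 4716 = -18 - 4716 = -4734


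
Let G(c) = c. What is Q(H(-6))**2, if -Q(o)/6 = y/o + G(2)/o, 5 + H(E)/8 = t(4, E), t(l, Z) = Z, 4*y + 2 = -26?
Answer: 225/1936 ≈ 0.11622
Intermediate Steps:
y = -7 (y = -1/2 + (1/4)*(-26) = -1/2 - 13/2 = -7)
H(E) = -40 + 8*E
Q(o) = 30/o (Q(o) = -6*(-7/o + 2/o) = -(-30)/o = 30/o)
Q(H(-6))**2 = (30/(-40 + 8*(-6)))**2 = (30/(-40 - 48))**2 = (30/(-88))**2 = (30*(-1/88))**2 = (-15/44)**2 = 225/1936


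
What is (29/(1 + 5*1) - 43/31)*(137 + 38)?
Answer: 112175/186 ≈ 603.09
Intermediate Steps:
(29/(1 + 5*1) - 43/31)*(137 + 38) = (29/(1 + 5) - 43*1/31)*175 = (29/6 - 43/31)*175 = (641/186)*175 = 112175/186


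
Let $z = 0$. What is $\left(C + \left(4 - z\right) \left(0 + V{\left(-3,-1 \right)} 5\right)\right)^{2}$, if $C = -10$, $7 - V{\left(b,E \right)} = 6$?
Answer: $100$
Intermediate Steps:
$V{\left(b,E \right)} = 1$ ($V{\left(b,E \right)} = 7 - 6 = 1$)
$\left(C + \left(4 - z\right) \left(0 + V{\left(-3,-1 \right)} 5\right)\right)^{2} = \left(-10 + \left(4 - 0\right) \left(0 + 1 \cdot 5\right)\right)^{2} = \left(-10 + \left(4 + 0\right) \left(0 + 5\right)\right)^{2} = \left(-10 + 4 \cdot 5\right)^{2} = \left(-10 + 20\right)^{2} = 10^{2} = 100$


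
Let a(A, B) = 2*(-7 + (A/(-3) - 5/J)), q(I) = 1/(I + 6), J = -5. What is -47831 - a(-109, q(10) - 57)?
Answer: -143675/3 ≈ -47892.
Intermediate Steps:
q(I) = 1/(6 + I)
a(A, B) = -12 - 2*A/3 (a(A, B) = 2*(-7 + (A/(-3) - 5/(-5))) = 2*(-7 + (A*(-⅓) - 5*(-⅕))) = 2*(-7 + (-A/3 + 1)) = 2*(-7 + (1 - A/3)) = 2*(-6 - A/3) = -12 - 2*A/3)
-47831 - a(-109, q(10) - 57) = -47831 - (-12 - ⅔*(-109)) = -47831 - (-12 + 218/3) = -47831 - 1*182/3 = -47831 - 182/3 = -143675/3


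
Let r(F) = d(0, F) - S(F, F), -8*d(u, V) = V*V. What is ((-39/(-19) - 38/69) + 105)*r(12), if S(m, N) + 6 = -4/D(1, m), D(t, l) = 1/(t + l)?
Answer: 5584960/1311 ≈ 4260.1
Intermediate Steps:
D(t, l) = 1/(l + t)
d(u, V) = -V²/8 (d(u, V) = -V*V/8 = -V²/8)
S(m, N) = -10 - 4*m (S(m, N) = -6 - (4 + 4*m) = -6 - 4*(1 + m) = -6 + (-4 - 4*m) = -10 - 4*m)
r(F) = 10 + 4*F - F²/8 (r(F) = -F²/8 - (-10 - 4*F) = -F²/8 + (10 + 4*F) = 10 + 4*F - F²/8)
((-39/(-19) - 38/69) + 105)*r(12) = ((-39/(-19) - 38/69) + 105)*(10 + 4*12 - ⅛*12²) = ((-39*(-1/19) - 38*1/69) + 105)*(10 + 48 - ⅛*144) = ((39/19 - 38/69) + 105)*(10 + 48 - 18) = (1969/1311 + 105)*40 = (139624/1311)*40 = 5584960/1311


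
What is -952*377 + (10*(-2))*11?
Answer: -359124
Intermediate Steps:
-952*377 + (10*(-2))*11 = -358904 - 20*11 = -358904 - 220 = -359124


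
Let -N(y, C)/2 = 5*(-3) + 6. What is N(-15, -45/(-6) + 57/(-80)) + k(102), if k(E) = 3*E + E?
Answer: 426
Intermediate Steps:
k(E) = 4*E
N(y, C) = 18 (N(y, C) = -2*(5*(-3) + 6) = -2*(-15 + 6) = -2*(-9) = 18)
N(-15, -45/(-6) + 57/(-80)) + k(102) = 18 + 4*102 = 18 + 408 = 426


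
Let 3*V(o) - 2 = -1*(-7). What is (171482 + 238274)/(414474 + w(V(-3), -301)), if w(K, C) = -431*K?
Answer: 409756/413181 ≈ 0.99171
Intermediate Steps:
V(o) = 3 (V(o) = ⅔ + (-1*(-7))/3 = ⅔ + (⅓)*7 = ⅔ + 7/3 = 3)
(171482 + 238274)/(414474 + w(V(-3), -301)) = (171482 + 238274)/(414474 - 431*3) = 409756/(414474 - 1293) = 409756/413181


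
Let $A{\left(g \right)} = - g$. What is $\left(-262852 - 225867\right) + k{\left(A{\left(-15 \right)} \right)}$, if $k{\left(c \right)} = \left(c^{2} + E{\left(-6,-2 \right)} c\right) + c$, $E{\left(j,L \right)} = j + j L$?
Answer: $-488389$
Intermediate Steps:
$E{\left(j,L \right)} = j + L j$
$k{\left(c \right)} = c^{2} + 7 c$ ($k{\left(c \right)} = \left(c^{2} + - 6 \left(1 - 2\right) c\right) + c = \left(c^{2} + \left(-6\right) \left(-1\right) c\right) + c = \left(c^{2} + 6 c\right) + c = c^{2} + 7 c$)
$\left(-262852 - 225867\right) + k{\left(A{\left(-15 \right)} \right)} = \left(-262852 - 225867\right) + \left(-1\right) \left(-15\right) \left(7 - -15\right) = -488719 + 15 \left(7 + 15\right) = -488719 + 15 \cdot 22 = -488719 + 330 = -488389$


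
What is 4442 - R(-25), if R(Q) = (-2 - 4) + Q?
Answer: 4473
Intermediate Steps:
R(Q) = -6 + Q
4442 - R(-25) = 4442 - (-6 - 25) = 4442 - 1*(-31) = 4442 + 31 = 4473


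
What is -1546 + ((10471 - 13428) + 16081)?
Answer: 11578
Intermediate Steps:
-1546 + ((10471 - 13428) + 16081) = -1546 + (-2957 + 16081) = -1546 + 13124 = 11578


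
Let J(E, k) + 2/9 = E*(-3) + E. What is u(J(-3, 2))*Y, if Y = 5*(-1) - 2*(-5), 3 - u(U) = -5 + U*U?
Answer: -10280/81 ≈ -126.91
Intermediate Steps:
J(E, k) = -2/9 - 2*E (J(E, k) = -2/9 + (E*(-3) + E) = -2/9 + (-3*E + E) = -2/9 - 2*E)
u(U) = 8 - U² (u(U) = 3 - (-5 + U*U) = 3 - (-5 + U²) = 3 + (5 - U²) = 8 - U²)
Y = 5 (Y = -5 + 10 = 5)
u(J(-3, 2))*Y = (8 - (-2/9 - 2*(-3))²)*5 = (8 - (-2/9 + 6)²)*5 = (8 - (52/9)²)*5 = (8 - 1*2704/81)*5 = (8 - 2704/81)*5 = -2056/81*5 = -10280/81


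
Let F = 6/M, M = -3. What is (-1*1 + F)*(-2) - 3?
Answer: 3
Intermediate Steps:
F = -2 (F = 6/(-3) = 6*(-1/3) = -2)
(-1*1 + F)*(-2) - 3 = (-1*1 - 2)*(-2) - 3 = (-1 - 2)*(-2) - 3 = -3*(-2) - 3 = 6 - 3 = 3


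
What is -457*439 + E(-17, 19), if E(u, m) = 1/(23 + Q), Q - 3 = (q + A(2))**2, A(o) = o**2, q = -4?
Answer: -5216197/26 ≈ -2.0062e+5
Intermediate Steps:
Q = 3 (Q = 3 + (-4 + 2**2)**2 = 3 + (-4 + 4)**2 = 3 + 0**2 = 3 + 0 = 3)
E(u, m) = 1/26 (E(u, m) = 1/(23 + 3) = 1/26)
-457*439 + E(-17, 19) = -457*439 + 1/26 = -200623 + 1/26 = -5216197/26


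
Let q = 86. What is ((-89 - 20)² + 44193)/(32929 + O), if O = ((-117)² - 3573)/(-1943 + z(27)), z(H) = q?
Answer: 1509122/886073 ≈ 1.7032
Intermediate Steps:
z(H) = 86
O = -3372/619 (O = ((-117)² - 3573)/(-1943 + 86) = (13689 - 3573)/(-1857) = 10116*(-1/1857) = -3372/619 ≈ -5.4475)
((-89 - 20)² + 44193)/(32929 + O) = ((-89 - 20)² + 44193)/(32929 - 3372/619) = ((-109)² + 44193)/(20379679/619) = (11881 + 44193)*(619/20379679) = 56074*(619/20379679) = 1509122/886073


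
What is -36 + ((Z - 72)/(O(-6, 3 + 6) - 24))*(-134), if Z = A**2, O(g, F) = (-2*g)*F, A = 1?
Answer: 3245/42 ≈ 77.262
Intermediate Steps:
O(g, F) = -2*F*g
Z = 1 (Z = 1**2 = 1)
-36 + ((Z - 72)/(O(-6, 3 + 6) - 24))*(-134) = -36 + ((1 - 72)/(-2*(3 + 6)*(-6) - 24))*(-134) = -36 - 71/(-2*9*(-6) - 24)*(-134) = -36 - 71/(108 - 24)*(-134) = -36 - 71/84*(-134) = -36 + 4757/42 = 3245/42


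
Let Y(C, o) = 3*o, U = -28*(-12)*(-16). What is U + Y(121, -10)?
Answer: -5406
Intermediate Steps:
U = -5376 (U = 336*(-16) = -5376)
U + Y(121, -10) = -5376 + 3*(-10) = -5376 - 30 = -5406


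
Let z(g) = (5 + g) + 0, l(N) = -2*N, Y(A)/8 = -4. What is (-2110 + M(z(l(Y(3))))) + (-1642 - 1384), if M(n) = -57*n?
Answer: -9069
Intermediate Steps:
Y(A) = -32 (Y(A) = 8*(-4) = -32)
z(g) = 5 + g
(-2110 + M(z(l(Y(3))))) + (-1642 - 1384) = (-2110 - 57*(5 - 2*(-32))) + (-1642 - 1384) = (-2110 - 57*(5 + 64)) - 3026 = (-2110 - 57*69) - 3026 = (-2110 - 3933) - 3026 = -6043 - 3026 = -9069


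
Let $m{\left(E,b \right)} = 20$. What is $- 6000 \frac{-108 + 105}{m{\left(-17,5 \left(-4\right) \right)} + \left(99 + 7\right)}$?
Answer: $\frac{1000}{7} \approx 142.86$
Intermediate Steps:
$- 6000 \frac{-108 + 105}{m{\left(-17,5 \left(-4\right) \right)} + \left(99 + 7\right)} = - 6000 \frac{-108 + 105}{20 + \left(99 + 7\right)} = - 6000 \left(- \frac{3}{20 + 106}\right) = - 6000 \left(- \frac{3}{126}\right) = - 6000 \left(\left(-3\right) \frac{1}{126}\right) = \left(-6000\right) \left(- \frac{1}{42}\right) = \frac{1000}{7}$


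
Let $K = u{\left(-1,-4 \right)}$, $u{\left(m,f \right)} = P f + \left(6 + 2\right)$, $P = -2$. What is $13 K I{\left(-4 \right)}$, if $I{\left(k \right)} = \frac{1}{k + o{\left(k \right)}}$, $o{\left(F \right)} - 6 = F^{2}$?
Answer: $\frac{104}{9} \approx 11.556$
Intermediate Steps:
$o{\left(F \right)} = 6 + F^{2}$
$u{\left(m,f \right)} = 8 - 2 f$ ($u{\left(m,f \right)} = - 2 f + \left(6 + 2\right) = - 2 f + 8 = 8 - 2 f$)
$K = 16$ ($K = 8 - -8 = 8 + 8 = 16$)
$I{\left(k \right)} = \frac{1}{6 + k + k^{2}}$ ($I{\left(k \right)} = \frac{1}{k + \left(6 + k^{2}\right)} = \frac{1}{6 + k + k^{2}}$)
$13 K I{\left(-4 \right)} = \frac{13 \cdot 16}{6 - 4 + \left(-4\right)^{2}} = \frac{208}{6 - 4 + 16} = \frac{208}{18} = 208 \cdot \frac{1}{18} = \frac{104}{9}$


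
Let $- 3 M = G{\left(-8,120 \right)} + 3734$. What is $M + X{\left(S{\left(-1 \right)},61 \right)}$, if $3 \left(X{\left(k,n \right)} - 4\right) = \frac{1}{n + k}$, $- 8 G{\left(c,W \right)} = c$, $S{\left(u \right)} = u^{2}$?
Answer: $- \frac{230825}{186} \approx -1241.0$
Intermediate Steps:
$G{\left(c,W \right)} = - \frac{c}{8}$
$X{\left(k,n \right)} = 4 + \frac{1}{3 \left(k + n\right)}$ ($X{\left(k,n \right)} = 4 + \frac{1}{3 \left(n + k\right)} = 4 + \frac{1}{3 \left(k + n\right)}$)
$M = -1245$ ($M = - \frac{\left(- \frac{1}{8}\right) \left(-8\right) + 3734}{3} = - \frac{1 + 3734}{3} = \left(- \frac{1}{3}\right) 3735 = -1245$)
$M + X{\left(S{\left(-1 \right)},61 \right)} = -1245 + \frac{\frac{1}{3} + 4 \left(-1\right)^{2} + 4 \cdot 61}{\left(-1\right)^{2} + 61} = -1245 + \frac{\frac{1}{3} + 4 \cdot 1 + 244}{1 + 61} = -1245 + \frac{\frac{1}{3} + 4 + 244}{62} = -1245 + \frac{1}{62} \cdot \frac{745}{3} = -1245 + \frac{745}{186} = - \frac{230825}{186}$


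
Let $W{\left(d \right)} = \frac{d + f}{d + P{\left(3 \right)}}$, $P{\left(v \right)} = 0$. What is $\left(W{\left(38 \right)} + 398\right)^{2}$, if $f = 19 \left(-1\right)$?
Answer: $\frac{635209}{4} \approx 1.588 \cdot 10^{5}$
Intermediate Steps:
$f = -19$
$W{\left(d \right)} = \frac{-19 + d}{d}$ ($W{\left(d \right)} = \frac{d - 19}{d + 0} = \frac{-19 + d}{d}$)
$\left(W{\left(38 \right)} + 398\right)^{2} = \left(\frac{-19 + 38}{38} + 398\right)^{2} = \left(\frac{1}{38} \cdot 19 + 398\right)^{2} = \left(\frac{1}{2} + 398\right)^{2} = \left(\frac{797}{2}\right)^{2} = \frac{635209}{4}$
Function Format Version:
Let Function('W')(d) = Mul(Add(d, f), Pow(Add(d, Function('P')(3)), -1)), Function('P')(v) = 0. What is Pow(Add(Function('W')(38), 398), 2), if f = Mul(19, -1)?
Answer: Rational(635209, 4) ≈ 1.5880e+5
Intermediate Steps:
f = -19
Function('W')(d) = Mul(Pow(d, -1), Add(-19, d)) (Function('W')(d) = Mul(Add(d, -19), Pow(Add(d, 0), -1)) = Mul(Add(-19, d), Pow(d, -1)) = Mul(Pow(d, -1), Add(-19, d)))
Pow(Add(Function('W')(38), 398), 2) = Pow(Add(Mul(Pow(38, -1), Add(-19, 38)), 398), 2) = Pow(Add(Mul(Rational(1, 38), 19), 398), 2) = Pow(Add(Rational(1, 2), 398), 2) = Pow(Rational(797, 2), 2) = Rational(635209, 4)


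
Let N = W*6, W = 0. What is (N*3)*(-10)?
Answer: 0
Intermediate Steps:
N = 0 (N = 0*6 = 0)
(N*3)*(-10) = (0*3)*(-10) = 0*(-10) = 0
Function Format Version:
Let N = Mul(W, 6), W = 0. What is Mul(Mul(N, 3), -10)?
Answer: 0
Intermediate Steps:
N = 0 (N = Mul(0, 6) = 0)
Mul(Mul(N, 3), -10) = Mul(Mul(0, 3), -10) = Mul(0, -10) = 0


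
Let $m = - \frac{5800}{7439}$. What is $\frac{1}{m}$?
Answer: $- \frac{7439}{5800} \approx -1.2826$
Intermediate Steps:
$m = - \frac{5800}{7439}$ ($m = \left(-5800\right) \frac{1}{7439} = - \frac{5800}{7439} \approx -0.77967$)
$\frac{1}{m} = \frac{1}{- \frac{5800}{7439}} = - \frac{7439}{5800}$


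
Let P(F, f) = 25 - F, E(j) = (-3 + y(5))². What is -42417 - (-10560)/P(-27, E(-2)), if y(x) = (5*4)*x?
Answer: -548781/13 ≈ -42214.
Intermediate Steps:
y(x) = 20*x
E(j) = 9409 (E(j) = (-3 + 20*5)² = (-3 + 100)² = 97² = 9409)
-42417 - (-10560)/P(-27, E(-2)) = -42417 - (-10560)/(25 - 1*(-27)) = -42417 - (-10560)/(25 + 27) = -42417 - (-10560)/52 = -42417 - 1*(-2640/13) = -42417 + 2640/13 = -548781/13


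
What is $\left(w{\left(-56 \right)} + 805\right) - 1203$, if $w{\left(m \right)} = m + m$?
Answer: $-510$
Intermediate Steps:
$w{\left(m \right)} = 2 m$
$\left(w{\left(-56 \right)} + 805\right) - 1203 = \left(2 \left(-56\right) + 805\right) - 1203 = \left(-112 + 805\right) - 1203 = 693 - 1203 = -510$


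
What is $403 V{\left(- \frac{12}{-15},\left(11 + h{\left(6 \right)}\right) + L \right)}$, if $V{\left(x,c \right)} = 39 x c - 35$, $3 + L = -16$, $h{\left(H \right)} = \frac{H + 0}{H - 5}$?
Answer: $- \frac{196261}{5} \approx -39252.0$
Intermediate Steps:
$h{\left(H \right)} = \frac{H}{-5 + H}$
$L = -19$ ($L = -3 - 16 = -19$)
$V{\left(x,c \right)} = -35 + 39 c x$ ($V{\left(x,c \right)} = 39 c x - 35 = -35 + 39 c x$)
$403 V{\left(- \frac{12}{-15},\left(11 + h{\left(6 \right)}\right) + L \right)} = 403 \left(-35 + 39 \left(\left(11 + \frac{6}{-5 + 6}\right) - 19\right) \left(- \frac{12}{-15}\right)\right) = 403 \left(-35 + 39 \left(\left(11 + \frac{6}{1}\right) - 19\right) \left(\left(-12\right) \left(- \frac{1}{15}\right)\right)\right) = 403 \left(-35 + 39 \left(\left(11 + 6 \cdot 1\right) - 19\right) \frac{4}{5}\right) = 403 \left(-35 + 39 \left(\left(11 + 6\right) - 19\right) \frac{4}{5}\right) = 403 \left(-35 + 39 \left(17 - 19\right) \frac{4}{5}\right) = 403 \left(-35 + 39 \left(-2\right) \frac{4}{5}\right) = 403 \left(-35 - \frac{312}{5}\right) = 403 \left(- \frac{487}{5}\right) = - \frac{196261}{5}$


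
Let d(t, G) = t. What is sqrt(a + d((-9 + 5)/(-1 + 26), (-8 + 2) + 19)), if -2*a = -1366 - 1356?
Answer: sqrt(34021)/5 ≈ 36.890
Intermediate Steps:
a = 1361 (a = -(-1366 - 1356)/2 = -1/2*(-2722) = 1361)
sqrt(a + d((-9 + 5)/(-1 + 26), (-8 + 2) + 19)) = sqrt(1361 + (-9 + 5)/(-1 + 26)) = sqrt(1361 - 4/25) = sqrt(34021/25) = sqrt(34021)/5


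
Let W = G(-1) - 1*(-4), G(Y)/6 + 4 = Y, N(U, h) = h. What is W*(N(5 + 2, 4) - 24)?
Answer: 520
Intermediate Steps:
G(Y) = -24 + 6*Y
W = -26 (W = (-24 + 6*(-1)) - 1*(-4) = (-24 - 6) + 4 = -30 + 4 = -26)
W*(N(5 + 2, 4) - 24) = -26*(4 - 24) = -26*(-20) = 520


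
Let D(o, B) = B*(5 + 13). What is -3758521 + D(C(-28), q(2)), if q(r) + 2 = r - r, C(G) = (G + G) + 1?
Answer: -3758557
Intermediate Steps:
C(G) = 1 + 2*G (C(G) = 2*G + 1 = 1 + 2*G)
q(r) = -2 (q(r) = -2 + (r - r) = -2 + 0 = -2)
D(o, B) = 18*B (D(o, B) = B*18 = 18*B)
-3758521 + D(C(-28), q(2)) = -3758521 + 18*(-2) = -3758521 - 36 = -3758557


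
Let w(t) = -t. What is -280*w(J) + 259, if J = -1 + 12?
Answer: 3339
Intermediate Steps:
J = 11
-280*w(J) + 259 = -(-280)*11 + 259 = -280*(-11) + 259 = 3080 + 259 = 3339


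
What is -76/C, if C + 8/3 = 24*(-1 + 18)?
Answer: -3/16 ≈ -0.18750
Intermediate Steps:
C = 1216/3 (C = -8/3 + 24*(-1 + 18) = -8/3 + 24*17 = -8/3 + 408 = 1216/3 ≈ 405.33)
-76/C = -76/1216/3 = -76*3/1216 = -3/16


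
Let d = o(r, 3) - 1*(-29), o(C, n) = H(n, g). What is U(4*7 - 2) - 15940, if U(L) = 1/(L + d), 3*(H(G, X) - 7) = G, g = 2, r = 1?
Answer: -1004219/63 ≈ -15940.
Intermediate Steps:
H(G, X) = 7 + G/3
o(C, n) = 7 + n/3
d = 37 (d = (7 + (⅓)*3) - 1*(-29) = (7 + 1) + 29 = 8 + 29 = 37)
U(L) = 1/(37 + L) (U(L) = 1/(L + 37) = 1/(37 + L))
U(4*7 - 2) - 15940 = 1/(37 + (4*7 - 2)) - 15940 = 1/(37 + (28 - 2)) - 15940 = 1/(37 + 26) - 15940 = 1/63 - 15940 = -1004219/63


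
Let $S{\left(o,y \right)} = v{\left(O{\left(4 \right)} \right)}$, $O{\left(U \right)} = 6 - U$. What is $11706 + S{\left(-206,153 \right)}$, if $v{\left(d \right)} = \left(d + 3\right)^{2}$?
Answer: $11731$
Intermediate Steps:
$v{\left(d \right)} = \left(3 + d\right)^{2}$
$S{\left(o,y \right)} = 25$ ($S{\left(o,y \right)} = \left(3 + \left(6 - 4\right)\right)^{2} = \left(3 + 2\right)^{2} = 5^{2} = 25$)
$11706 + S{\left(-206,153 \right)} = 11706 + 25 = 11731$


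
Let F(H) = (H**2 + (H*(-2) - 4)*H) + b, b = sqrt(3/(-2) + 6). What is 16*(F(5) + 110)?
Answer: 1040 + 24*sqrt(2) ≈ 1073.9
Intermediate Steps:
b = 3*sqrt(2)/2 (b = sqrt(3*(-1/2) + 6) = sqrt(-3/2 + 6) = sqrt(9/2) = 3*sqrt(2)/2 ≈ 2.1213)
F(H) = H**2 + 3*sqrt(2)/2 + H*(-4 - 2*H) (F(H) = (H**2 + (H*(-2) - 4)*H) + 3*sqrt(2)/2 = (H**2 + (-2*H - 4)*H) + 3*sqrt(2)/2 = (H**2 + (-4 - 2*H)*H) + 3*sqrt(2)/2 = (H**2 + H*(-4 - 2*H)) + 3*sqrt(2)/2 = H**2 + 3*sqrt(2)/2 + H*(-4 - 2*H))
16*(F(5) + 110) = 16*((-1*5**2 - 4*5 + 3*sqrt(2)/2) + 110) = 16*((-1*25 - 20 + 3*sqrt(2)/2) + 110) = 16*((-25 - 20 + 3*sqrt(2)/2) + 110) = 16*((-45 + 3*sqrt(2)/2) + 110) = 16*(65 + 3*sqrt(2)/2) = 1040 + 24*sqrt(2)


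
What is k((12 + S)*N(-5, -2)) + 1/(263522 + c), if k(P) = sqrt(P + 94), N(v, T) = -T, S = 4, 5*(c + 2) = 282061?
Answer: 5/1599661 + 3*sqrt(14) ≈ 11.225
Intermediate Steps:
c = 282051/5 (c = -2 + (1/5)*282061 = -2 + 282061/5 = 282051/5 ≈ 56410.)
k(P) = sqrt(94 + P)
k((12 + S)*N(-5, -2)) + 1/(263522 + c) = sqrt(94 + (12 + 4)*(-1*(-2))) + 1/(263522 + 282051/5) = sqrt(94 + 16*2) + 1/(1599661/5) = sqrt(94 + 32) + 5/1599661 = sqrt(126) + 5/1599661 = 3*sqrt(14) + 5/1599661 = 5/1599661 + 3*sqrt(14)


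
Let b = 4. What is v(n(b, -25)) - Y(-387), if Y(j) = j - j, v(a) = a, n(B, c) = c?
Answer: -25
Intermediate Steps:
Y(j) = 0
v(n(b, -25)) - Y(-387) = -25 - 1*0 = -25 + 0 = -25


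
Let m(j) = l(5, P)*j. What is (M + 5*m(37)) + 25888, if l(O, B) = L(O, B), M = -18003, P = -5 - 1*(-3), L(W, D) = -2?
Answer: 7515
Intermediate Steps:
P = -2 (P = -5 + 3 = -2)
l(O, B) = -2
m(j) = -2*j
(M + 5*m(37)) + 25888 = (-18003 + 5*(-2*37)) + 25888 = (-18003 + 5*(-74)) + 25888 = (-18003 - 370) + 25888 = -18373 + 25888 = 7515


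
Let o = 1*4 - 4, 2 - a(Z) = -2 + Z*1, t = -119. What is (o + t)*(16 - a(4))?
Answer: -1904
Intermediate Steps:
a(Z) = 4 - Z (a(Z) = 2 - (-2 + Z*1) = 2 - (-2 + Z) = 2 + (2 - Z) = 4 - Z)
o = 0 (o = 4 - 4 = 0)
(o + t)*(16 - a(4)) = (0 - 119)*(16 - (4 - 1*4)) = -119*(16 - (4 - 4)) = -119*(16 - 1*0) = -119*(16 + 0) = -119*16 = -1904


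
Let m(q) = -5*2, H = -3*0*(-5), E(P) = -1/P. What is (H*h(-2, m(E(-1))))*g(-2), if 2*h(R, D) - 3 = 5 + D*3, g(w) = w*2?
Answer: 0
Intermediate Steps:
H = 0 (H = 0*(-5) = 0)
m(q) = -10
g(w) = 2*w
h(R, D) = 4 + 3*D/2 (h(R, D) = 3/2 + (5 + D*3)/2 = 3/2 + (5 + 3*D)/2 = 3/2 + (5/2 + 3*D/2) = 4 + 3*D/2)
(H*h(-2, m(E(-1))))*g(-2) = (0*(4 + (3/2)*(-10)))*(2*(-2)) = (0*(4 - 15))*(-4) = (0*(-11))*(-4) = 0*(-4) = 0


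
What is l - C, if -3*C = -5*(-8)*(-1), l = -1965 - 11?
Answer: -5968/3 ≈ -1989.3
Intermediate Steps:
l = -1976
C = 40/3 (C = -(-5*(-8))*(-1)/3 = -40*(-1)/3 = -1/3*(-40) = 40/3 ≈ 13.333)
l - C = -1976 - 1*40/3 = -1976 - 40/3 = -5968/3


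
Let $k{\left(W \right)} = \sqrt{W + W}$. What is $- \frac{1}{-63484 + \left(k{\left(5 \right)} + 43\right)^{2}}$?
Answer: $\frac{12325}{759513333} + \frac{86 \sqrt{10}}{3797566665} \approx 1.6299 \cdot 10^{-5}$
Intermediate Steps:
$k{\left(W \right)} = \sqrt{2} \sqrt{W}$ ($k{\left(W \right)} = \sqrt{2 W} = \sqrt{2} \sqrt{W}$)
$- \frac{1}{-63484 + \left(k{\left(5 \right)} + 43\right)^{2}} = - \frac{1}{-63484 + \left(\sqrt{2} \sqrt{5} + 43\right)^{2}} = - \frac{1}{-63484 + \left(\sqrt{10} + 43\right)^{2}} = - \frac{1}{-63484 + \left(43 + \sqrt{10}\right)^{2}}$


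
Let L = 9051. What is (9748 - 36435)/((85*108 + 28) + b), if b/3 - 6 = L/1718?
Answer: -45848266/15877421 ≈ -2.8876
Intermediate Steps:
b = 58077/1718 (b = 18 + 3*(9051/1718) = 18 + 27153/1718 = 58077/1718 ≈ 33.805)
(9748 - 36435)/((85*108 + 28) + b) = (9748 - 36435)/((85*108 + 28) + 58077/1718) = -26687/((9180 + 28) + 58077/1718) = -26687/(9208 + 58077/1718) = -26687/15877421/1718 = -26687*1718/15877421 = -45848266/15877421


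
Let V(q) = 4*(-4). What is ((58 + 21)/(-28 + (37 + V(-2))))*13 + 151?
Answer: 30/7 ≈ 4.2857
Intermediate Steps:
V(q) = -16
((58 + 21)/(-28 + (37 + V(-2))))*13 + 151 = ((58 + 21)/(-28 + (37 - 16)))*13 + 151 = (79/(-28 + 21))*13 + 151 = (79/(-7))*13 + 151 = (79*(-1/7))*13 + 151 = -79/7*13 + 151 = -1027/7 + 151 = 30/7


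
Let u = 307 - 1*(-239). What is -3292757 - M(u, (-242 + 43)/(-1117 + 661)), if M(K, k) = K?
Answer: -3293303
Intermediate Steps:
u = 546 (u = 307 + 239 = 546)
-3292757 - M(u, (-242 + 43)/(-1117 + 661)) = -3292757 - 1*546 = -3292757 - 546 = -3293303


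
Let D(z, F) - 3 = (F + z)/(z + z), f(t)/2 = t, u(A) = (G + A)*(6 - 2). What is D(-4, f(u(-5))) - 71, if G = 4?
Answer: -133/2 ≈ -66.500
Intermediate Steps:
u(A) = 16 + 4*A (u(A) = (4 + A)*(6 - 2) = (4 + A)*4 = 16 + 4*A)
f(t) = 2*t
D(z, F) = 3 + (F + z)/(2*z) (D(z, F) = 3 + (F + z)/(z + z) = 3 + (F + z)/((2*z)) = 3 + (F + z)*(1/(2*z)) = 3 + (F + z)/(2*z))
D(-4, f(u(-5))) - 71 = (½)*(2*(16 + 4*(-5)) + 7*(-4))/(-4) - 71 = (½)*(-¼)*(2*(16 - 20) - 28) - 71 = (½)*(-¼)*(2*(-4) - 28) - 71 = (½)*(-¼)*(-8 - 28) - 71 = (½)*(-¼)*(-36) - 71 = 9/2 - 71 = -133/2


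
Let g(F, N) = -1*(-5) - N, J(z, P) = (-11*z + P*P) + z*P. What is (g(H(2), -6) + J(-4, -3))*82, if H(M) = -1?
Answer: 6232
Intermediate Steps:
J(z, P) = P² - 11*z + P*z (J(z, P) = (-11*z + P²) + P*z = (P² - 11*z) + P*z = P² - 11*z + P*z)
g(F, N) = 5 - N
(g(H(2), -6) + J(-4, -3))*82 = ((5 - 1*(-6)) + ((-3)² - 11*(-4) - 3*(-4)))*82 = ((5 + 6) + (9 + 44 + 12))*82 = (11 + 65)*82 = 76*82 = 6232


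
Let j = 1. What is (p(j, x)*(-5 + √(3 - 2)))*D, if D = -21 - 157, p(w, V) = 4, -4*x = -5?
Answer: 2848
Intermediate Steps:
x = 5/4 (x = -¼*(-5) = 5/4 ≈ 1.2500)
D = -178
(p(j, x)*(-5 + √(3 - 2)))*D = (4*(-5 + √(3 - 2)))*(-178) = (4*(-5 + √1))*(-178) = (4*(-5 + 1))*(-178) = (4*(-4))*(-178) = -16*(-178) = 2848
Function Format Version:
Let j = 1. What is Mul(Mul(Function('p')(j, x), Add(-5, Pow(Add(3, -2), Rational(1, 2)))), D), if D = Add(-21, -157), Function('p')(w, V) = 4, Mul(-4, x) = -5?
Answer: 2848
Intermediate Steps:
x = Rational(5, 4) (x = Mul(Rational(-1, 4), -5) = Rational(5, 4) ≈ 1.2500)
D = -178
Mul(Mul(Function('p')(j, x), Add(-5, Pow(Add(3, -2), Rational(1, 2)))), D) = Mul(Mul(4, Add(-5, Pow(Add(3, -2), Rational(1, 2)))), -178) = Mul(Mul(4, Add(-5, Pow(1, Rational(1, 2)))), -178) = Mul(Mul(4, Add(-5, 1)), -178) = Mul(Mul(4, -4), -178) = Mul(-16, -178) = 2848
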